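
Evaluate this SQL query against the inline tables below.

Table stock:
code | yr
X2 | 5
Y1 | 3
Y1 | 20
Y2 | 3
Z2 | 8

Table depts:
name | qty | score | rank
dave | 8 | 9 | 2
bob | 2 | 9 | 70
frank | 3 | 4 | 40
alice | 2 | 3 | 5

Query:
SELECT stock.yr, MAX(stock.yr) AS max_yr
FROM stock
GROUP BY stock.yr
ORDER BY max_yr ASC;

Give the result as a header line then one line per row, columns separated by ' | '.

After GROUP BY (4 rows):
stock.yr | max_yr
5 | 5
3 | 3
20 | 20
8 | 8
After ORDER BY (4 rows):
stock.yr | max_yr
3 | 3
5 | 5
8 | 8
20 | 20

== RESULT ==
stock.yr | max_yr
3 | 3
5 | 5
8 | 8
20 | 20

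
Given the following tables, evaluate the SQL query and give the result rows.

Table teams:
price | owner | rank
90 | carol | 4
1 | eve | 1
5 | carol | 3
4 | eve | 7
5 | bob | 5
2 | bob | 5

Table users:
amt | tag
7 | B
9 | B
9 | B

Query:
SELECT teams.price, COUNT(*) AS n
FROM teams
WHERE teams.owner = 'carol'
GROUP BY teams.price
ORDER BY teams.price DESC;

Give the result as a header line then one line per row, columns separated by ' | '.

== RESULT ==
teams.price | n
90 | 1
5 | 1

Derivation:
After WHERE (2 rows):
teams.price | teams.owner | teams.rank
90 | carol | 4
5 | carol | 3
After GROUP BY (2 rows):
teams.price | n
90 | 1
5 | 1
After ORDER BY (2 rows):
teams.price | n
90 | 1
5 | 1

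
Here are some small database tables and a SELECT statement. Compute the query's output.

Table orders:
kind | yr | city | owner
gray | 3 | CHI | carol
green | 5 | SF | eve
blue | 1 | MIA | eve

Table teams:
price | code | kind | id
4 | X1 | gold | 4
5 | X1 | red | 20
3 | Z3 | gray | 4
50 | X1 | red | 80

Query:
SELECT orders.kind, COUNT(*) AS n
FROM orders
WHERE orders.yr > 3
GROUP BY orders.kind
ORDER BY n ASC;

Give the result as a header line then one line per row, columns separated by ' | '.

After WHERE (1 rows):
orders.kind | orders.yr | orders.city | orders.owner
green | 5 | SF | eve
After GROUP BY (1 rows):
orders.kind | n
green | 1
After ORDER BY (1 rows):
orders.kind | n
green | 1

== RESULT ==
orders.kind | n
green | 1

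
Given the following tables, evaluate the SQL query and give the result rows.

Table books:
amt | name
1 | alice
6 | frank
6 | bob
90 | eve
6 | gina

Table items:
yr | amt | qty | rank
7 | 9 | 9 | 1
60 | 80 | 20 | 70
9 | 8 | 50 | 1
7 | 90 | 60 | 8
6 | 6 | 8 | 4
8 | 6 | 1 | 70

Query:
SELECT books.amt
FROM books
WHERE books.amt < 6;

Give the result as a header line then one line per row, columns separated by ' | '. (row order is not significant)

After WHERE (1 rows):
books.amt | books.name
1 | alice
After SELECT (1 rows):
books.amt
1

== RESULT ==
books.amt
1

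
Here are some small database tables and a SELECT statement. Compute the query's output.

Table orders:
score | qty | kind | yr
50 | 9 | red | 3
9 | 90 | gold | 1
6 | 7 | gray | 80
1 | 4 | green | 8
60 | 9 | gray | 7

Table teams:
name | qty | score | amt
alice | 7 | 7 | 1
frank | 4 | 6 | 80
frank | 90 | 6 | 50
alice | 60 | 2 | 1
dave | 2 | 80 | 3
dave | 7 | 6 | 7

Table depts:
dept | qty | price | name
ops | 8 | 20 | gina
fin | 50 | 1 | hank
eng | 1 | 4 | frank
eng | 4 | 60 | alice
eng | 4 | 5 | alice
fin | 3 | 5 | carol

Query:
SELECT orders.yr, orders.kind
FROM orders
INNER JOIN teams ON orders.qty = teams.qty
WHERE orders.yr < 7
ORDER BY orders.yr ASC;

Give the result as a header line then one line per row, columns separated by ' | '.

After JOIN teams (4 rows):
orders.score | orders.qty | orders.kind | orders.yr | teams.name | teams.qty | teams.score | teams.amt
9 | 90 | gold | 1 | frank | 90 | 6 | 50
6 | 7 | gray | 80 | alice | 7 | 7 | 1
6 | 7 | gray | 80 | dave | 7 | 6 | 7
1 | 4 | green | 8 | frank | 4 | 6 | 80
After WHERE (1 rows):
orders.score | orders.qty | orders.kind | orders.yr | teams.name | teams.qty | teams.score | teams.amt
9 | 90 | gold | 1 | frank | 90 | 6 | 50
After SELECT (1 rows):
orders.yr | orders.kind
1 | gold
After ORDER BY (1 rows):
orders.yr | orders.kind
1 | gold

== RESULT ==
orders.yr | orders.kind
1 | gold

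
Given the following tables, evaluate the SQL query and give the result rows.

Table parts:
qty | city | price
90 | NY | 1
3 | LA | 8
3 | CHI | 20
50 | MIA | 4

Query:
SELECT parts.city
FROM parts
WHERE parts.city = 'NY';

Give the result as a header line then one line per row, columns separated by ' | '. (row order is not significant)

== RESULT ==
parts.city
NY

Derivation:
After WHERE (1 rows):
parts.qty | parts.city | parts.price
90 | NY | 1
After SELECT (1 rows):
parts.city
NY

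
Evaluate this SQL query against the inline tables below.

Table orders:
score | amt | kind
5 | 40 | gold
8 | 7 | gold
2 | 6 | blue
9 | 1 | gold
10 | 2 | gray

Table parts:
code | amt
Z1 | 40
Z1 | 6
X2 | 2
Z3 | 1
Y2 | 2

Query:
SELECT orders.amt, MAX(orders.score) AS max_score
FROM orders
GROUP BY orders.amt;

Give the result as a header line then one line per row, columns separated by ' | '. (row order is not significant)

After GROUP BY (5 rows):
orders.amt | max_score
40 | 5
7 | 8
6 | 2
1 | 9
2 | 10

== RESULT ==
orders.amt | max_score
40 | 5
7 | 8
6 | 2
1 | 9
2 | 10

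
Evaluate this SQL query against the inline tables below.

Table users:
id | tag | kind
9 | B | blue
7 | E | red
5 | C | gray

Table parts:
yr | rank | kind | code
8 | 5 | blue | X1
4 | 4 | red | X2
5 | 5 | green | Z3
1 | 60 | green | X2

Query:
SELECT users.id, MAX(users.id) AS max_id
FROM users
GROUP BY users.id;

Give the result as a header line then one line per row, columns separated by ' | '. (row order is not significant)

== RESULT ==
users.id | max_id
9 | 9
7 | 7
5 | 5

Derivation:
After GROUP BY (3 rows):
users.id | max_id
9 | 9
7 | 7
5 | 5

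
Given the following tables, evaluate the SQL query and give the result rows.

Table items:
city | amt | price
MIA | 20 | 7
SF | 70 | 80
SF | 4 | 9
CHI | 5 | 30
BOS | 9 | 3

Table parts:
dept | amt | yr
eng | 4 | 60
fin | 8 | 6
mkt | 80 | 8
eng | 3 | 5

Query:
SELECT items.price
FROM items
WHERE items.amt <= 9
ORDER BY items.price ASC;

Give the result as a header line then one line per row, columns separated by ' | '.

== RESULT ==
items.price
3
9
30

Derivation:
After WHERE (3 rows):
items.city | items.amt | items.price
SF | 4 | 9
CHI | 5 | 30
BOS | 9 | 3
After SELECT (3 rows):
items.price
9
30
3
After ORDER BY (3 rows):
items.price
3
9
30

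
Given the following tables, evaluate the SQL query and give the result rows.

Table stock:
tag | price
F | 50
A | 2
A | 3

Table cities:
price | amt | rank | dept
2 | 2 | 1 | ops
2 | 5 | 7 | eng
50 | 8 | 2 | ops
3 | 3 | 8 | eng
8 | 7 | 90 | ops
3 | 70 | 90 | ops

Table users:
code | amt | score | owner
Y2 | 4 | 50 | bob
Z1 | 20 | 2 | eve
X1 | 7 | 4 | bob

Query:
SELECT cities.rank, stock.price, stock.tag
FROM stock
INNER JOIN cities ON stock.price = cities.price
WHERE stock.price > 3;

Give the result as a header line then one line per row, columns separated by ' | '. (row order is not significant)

After JOIN cities (5 rows):
stock.tag | stock.price | cities.price | cities.amt | cities.rank | cities.dept
F | 50 | 50 | 8 | 2 | ops
A | 2 | 2 | 2 | 1 | ops
A | 2 | 2 | 5 | 7 | eng
A | 3 | 3 | 3 | 8 | eng
A | 3 | 3 | 70 | 90 | ops
After WHERE (1 rows):
stock.tag | stock.price | cities.price | cities.amt | cities.rank | cities.dept
F | 50 | 50 | 8 | 2 | ops
After SELECT (1 rows):
cities.rank | stock.price | stock.tag
2 | 50 | F

== RESULT ==
cities.rank | stock.price | stock.tag
2 | 50 | F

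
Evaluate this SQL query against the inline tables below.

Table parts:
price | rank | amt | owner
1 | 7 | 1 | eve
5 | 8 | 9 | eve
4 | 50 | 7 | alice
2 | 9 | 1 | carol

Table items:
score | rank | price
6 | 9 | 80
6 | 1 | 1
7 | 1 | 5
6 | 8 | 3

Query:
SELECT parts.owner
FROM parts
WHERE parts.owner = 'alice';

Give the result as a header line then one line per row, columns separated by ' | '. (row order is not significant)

== RESULT ==
parts.owner
alice

Derivation:
After WHERE (1 rows):
parts.price | parts.rank | parts.amt | parts.owner
4 | 50 | 7 | alice
After SELECT (1 rows):
parts.owner
alice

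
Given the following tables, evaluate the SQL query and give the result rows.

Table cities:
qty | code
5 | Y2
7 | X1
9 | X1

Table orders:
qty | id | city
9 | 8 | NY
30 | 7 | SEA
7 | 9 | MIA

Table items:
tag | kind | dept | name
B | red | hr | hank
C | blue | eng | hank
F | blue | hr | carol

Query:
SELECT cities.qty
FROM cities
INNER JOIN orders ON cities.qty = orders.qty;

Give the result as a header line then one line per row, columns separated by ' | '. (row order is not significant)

After JOIN orders (2 rows):
cities.qty | cities.code | orders.qty | orders.id | orders.city
7 | X1 | 7 | 9 | MIA
9 | X1 | 9 | 8 | NY
After SELECT (2 rows):
cities.qty
7
9

== RESULT ==
cities.qty
7
9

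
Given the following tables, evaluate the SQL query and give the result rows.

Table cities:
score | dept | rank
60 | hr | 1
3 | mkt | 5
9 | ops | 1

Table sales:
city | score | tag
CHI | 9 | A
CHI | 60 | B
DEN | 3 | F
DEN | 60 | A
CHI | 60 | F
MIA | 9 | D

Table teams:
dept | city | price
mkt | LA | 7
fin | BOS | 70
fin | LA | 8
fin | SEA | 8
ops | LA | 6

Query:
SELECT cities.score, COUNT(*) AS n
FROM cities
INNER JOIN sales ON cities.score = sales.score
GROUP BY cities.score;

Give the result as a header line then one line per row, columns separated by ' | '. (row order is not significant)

After JOIN sales (6 rows):
cities.score | cities.dept | cities.rank | sales.city | sales.score | sales.tag
60 | hr | 1 | CHI | 60 | B
60 | hr | 1 | DEN | 60 | A
60 | hr | 1 | CHI | 60 | F
3 | mkt | 5 | DEN | 3 | F
9 | ops | 1 | CHI | 9 | A
9 | ops | 1 | MIA | 9 | D
After GROUP BY (3 rows):
cities.score | n
60 | 3
3 | 1
9 | 2

== RESULT ==
cities.score | n
60 | 3
3 | 1
9 | 2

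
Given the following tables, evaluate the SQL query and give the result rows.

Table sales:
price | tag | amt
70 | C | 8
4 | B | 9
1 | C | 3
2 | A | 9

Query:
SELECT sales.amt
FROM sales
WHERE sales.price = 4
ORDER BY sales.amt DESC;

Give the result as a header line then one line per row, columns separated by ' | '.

After WHERE (1 rows):
sales.price | sales.tag | sales.amt
4 | B | 9
After SELECT (1 rows):
sales.amt
9
After ORDER BY (1 rows):
sales.amt
9

== RESULT ==
sales.amt
9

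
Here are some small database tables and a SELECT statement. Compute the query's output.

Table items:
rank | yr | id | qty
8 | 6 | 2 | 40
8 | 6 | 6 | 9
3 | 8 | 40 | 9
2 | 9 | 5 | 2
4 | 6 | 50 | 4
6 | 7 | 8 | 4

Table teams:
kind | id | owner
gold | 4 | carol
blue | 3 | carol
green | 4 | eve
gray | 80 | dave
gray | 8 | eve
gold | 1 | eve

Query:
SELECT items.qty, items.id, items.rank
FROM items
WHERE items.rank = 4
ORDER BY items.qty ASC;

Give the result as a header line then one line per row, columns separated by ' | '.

After WHERE (1 rows):
items.rank | items.yr | items.id | items.qty
4 | 6 | 50 | 4
After SELECT (1 rows):
items.qty | items.id | items.rank
4 | 50 | 4
After ORDER BY (1 rows):
items.qty | items.id | items.rank
4 | 50 | 4

== RESULT ==
items.qty | items.id | items.rank
4 | 50 | 4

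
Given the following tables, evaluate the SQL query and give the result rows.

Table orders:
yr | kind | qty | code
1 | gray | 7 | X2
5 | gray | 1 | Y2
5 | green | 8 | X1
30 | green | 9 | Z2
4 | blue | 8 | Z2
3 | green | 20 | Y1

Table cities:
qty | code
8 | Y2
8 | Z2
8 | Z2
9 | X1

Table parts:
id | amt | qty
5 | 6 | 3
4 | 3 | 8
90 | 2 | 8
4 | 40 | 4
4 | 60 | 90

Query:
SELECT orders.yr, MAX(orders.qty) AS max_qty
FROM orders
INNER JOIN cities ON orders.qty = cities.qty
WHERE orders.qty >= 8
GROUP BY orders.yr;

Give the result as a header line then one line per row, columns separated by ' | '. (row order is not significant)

== RESULT ==
orders.yr | max_qty
5 | 8
30 | 9
4 | 8

Derivation:
After JOIN cities (7 rows):
orders.yr | orders.kind | orders.qty | orders.code | cities.qty | cities.code
5 | green | 8 | X1 | 8 | Y2
5 | green | 8 | X1 | 8 | Z2
5 | green | 8 | X1 | 8 | Z2
30 | green | 9 | Z2 | 9 | X1
4 | blue | 8 | Z2 | 8 | Y2
4 | blue | 8 | Z2 | 8 | Z2
4 | blue | 8 | Z2 | 8 | Z2
After WHERE (7 rows):
orders.yr | orders.kind | orders.qty | orders.code | cities.qty | cities.code
5 | green | 8 | X1 | 8 | Y2
5 | green | 8 | X1 | 8 | Z2
5 | green | 8 | X1 | 8 | Z2
30 | green | 9 | Z2 | 9 | X1
4 | blue | 8 | Z2 | 8 | Y2
4 | blue | 8 | Z2 | 8 | Z2
4 | blue | 8 | Z2 | 8 | Z2
After GROUP BY (3 rows):
orders.yr | max_qty
5 | 8
30 | 9
4 | 8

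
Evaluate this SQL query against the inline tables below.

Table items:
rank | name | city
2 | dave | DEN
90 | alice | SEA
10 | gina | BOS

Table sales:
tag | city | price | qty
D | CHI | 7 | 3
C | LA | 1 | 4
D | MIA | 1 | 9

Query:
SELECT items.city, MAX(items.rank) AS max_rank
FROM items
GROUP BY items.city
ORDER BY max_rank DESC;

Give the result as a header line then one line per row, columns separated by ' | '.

After GROUP BY (3 rows):
items.city | max_rank
DEN | 2
SEA | 90
BOS | 10
After ORDER BY (3 rows):
items.city | max_rank
SEA | 90
BOS | 10
DEN | 2

== RESULT ==
items.city | max_rank
SEA | 90
BOS | 10
DEN | 2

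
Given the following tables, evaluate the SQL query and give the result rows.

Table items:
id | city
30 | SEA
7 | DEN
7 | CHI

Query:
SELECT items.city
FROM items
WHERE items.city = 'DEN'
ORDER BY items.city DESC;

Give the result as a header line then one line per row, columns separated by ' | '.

After WHERE (1 rows):
items.id | items.city
7 | DEN
After SELECT (1 rows):
items.city
DEN
After ORDER BY (1 rows):
items.city
DEN

== RESULT ==
items.city
DEN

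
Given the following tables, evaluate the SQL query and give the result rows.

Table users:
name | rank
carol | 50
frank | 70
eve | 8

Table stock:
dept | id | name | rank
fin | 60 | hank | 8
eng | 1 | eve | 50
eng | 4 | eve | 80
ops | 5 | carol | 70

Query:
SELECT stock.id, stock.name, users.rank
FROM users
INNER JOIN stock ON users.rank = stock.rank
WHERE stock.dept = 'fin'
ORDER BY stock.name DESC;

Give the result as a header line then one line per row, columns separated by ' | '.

== RESULT ==
stock.id | stock.name | users.rank
60 | hank | 8

Derivation:
After JOIN stock (3 rows):
users.name | users.rank | stock.dept | stock.id | stock.name | stock.rank
carol | 50 | eng | 1 | eve | 50
frank | 70 | ops | 5 | carol | 70
eve | 8 | fin | 60 | hank | 8
After WHERE (1 rows):
users.name | users.rank | stock.dept | stock.id | stock.name | stock.rank
eve | 8 | fin | 60 | hank | 8
After SELECT (1 rows):
stock.id | stock.name | users.rank
60 | hank | 8
After ORDER BY (1 rows):
stock.id | stock.name | users.rank
60 | hank | 8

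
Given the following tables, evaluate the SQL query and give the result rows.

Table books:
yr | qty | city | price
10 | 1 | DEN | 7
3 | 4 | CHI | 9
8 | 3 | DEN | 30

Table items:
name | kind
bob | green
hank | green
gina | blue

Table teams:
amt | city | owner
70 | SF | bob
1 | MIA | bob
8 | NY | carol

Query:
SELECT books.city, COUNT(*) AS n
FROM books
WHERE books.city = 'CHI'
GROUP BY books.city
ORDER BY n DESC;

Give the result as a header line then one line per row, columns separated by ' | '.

== RESULT ==
books.city | n
CHI | 1

Derivation:
After WHERE (1 rows):
books.yr | books.qty | books.city | books.price
3 | 4 | CHI | 9
After GROUP BY (1 rows):
books.city | n
CHI | 1
After ORDER BY (1 rows):
books.city | n
CHI | 1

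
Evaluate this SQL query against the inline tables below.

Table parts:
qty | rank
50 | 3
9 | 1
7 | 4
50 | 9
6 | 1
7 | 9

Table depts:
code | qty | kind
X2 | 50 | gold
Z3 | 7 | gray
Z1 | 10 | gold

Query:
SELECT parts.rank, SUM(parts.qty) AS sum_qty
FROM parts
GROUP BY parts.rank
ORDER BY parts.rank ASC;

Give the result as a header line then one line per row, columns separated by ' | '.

== RESULT ==
parts.rank | sum_qty
1 | 15
3 | 50
4 | 7
9 | 57

Derivation:
After GROUP BY (4 rows):
parts.rank | sum_qty
3 | 50
1 | 15
4 | 7
9 | 57
After ORDER BY (4 rows):
parts.rank | sum_qty
1 | 15
3 | 50
4 | 7
9 | 57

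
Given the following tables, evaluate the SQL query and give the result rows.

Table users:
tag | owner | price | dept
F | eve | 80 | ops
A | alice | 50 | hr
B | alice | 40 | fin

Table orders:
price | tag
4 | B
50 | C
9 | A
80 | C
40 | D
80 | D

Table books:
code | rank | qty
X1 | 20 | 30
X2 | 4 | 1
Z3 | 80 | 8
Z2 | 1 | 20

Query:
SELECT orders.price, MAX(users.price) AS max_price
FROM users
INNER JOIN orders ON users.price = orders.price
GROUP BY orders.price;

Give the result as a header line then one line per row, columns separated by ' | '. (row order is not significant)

After JOIN orders (4 rows):
users.tag | users.owner | users.price | users.dept | orders.price | orders.tag
F | eve | 80 | ops | 80 | C
F | eve | 80 | ops | 80 | D
A | alice | 50 | hr | 50 | C
B | alice | 40 | fin | 40 | D
After GROUP BY (3 rows):
orders.price | max_price
80 | 80
50 | 50
40 | 40

== RESULT ==
orders.price | max_price
80 | 80
50 | 50
40 | 40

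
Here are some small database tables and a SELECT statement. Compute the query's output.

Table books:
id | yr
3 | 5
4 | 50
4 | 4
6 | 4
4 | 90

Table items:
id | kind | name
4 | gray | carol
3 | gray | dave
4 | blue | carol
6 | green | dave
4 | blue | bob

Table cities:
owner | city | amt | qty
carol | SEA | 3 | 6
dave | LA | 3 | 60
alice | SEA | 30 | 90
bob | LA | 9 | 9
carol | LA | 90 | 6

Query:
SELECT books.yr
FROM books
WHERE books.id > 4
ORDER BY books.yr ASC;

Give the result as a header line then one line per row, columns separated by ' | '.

After WHERE (1 rows):
books.id | books.yr
6 | 4
After SELECT (1 rows):
books.yr
4
After ORDER BY (1 rows):
books.yr
4

== RESULT ==
books.yr
4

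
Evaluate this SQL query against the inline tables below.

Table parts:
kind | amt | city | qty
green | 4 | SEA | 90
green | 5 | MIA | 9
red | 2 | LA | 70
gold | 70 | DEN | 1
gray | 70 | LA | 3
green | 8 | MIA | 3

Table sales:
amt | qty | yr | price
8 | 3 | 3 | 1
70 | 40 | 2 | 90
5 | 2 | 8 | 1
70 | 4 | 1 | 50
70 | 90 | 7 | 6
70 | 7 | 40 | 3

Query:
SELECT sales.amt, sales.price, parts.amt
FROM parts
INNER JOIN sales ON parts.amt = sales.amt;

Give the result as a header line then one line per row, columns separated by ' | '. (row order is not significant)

== RESULT ==
sales.amt | sales.price | parts.amt
5 | 1 | 5
70 | 90 | 70
70 | 50 | 70
70 | 6 | 70
70 | 3 | 70
70 | 90 | 70
70 | 50 | 70
70 | 6 | 70
70 | 3 | 70
8 | 1 | 8

Derivation:
After JOIN sales (10 rows):
parts.kind | parts.amt | parts.city | parts.qty | sales.amt | sales.qty | sales.yr | sales.price
green | 5 | MIA | 9 | 5 | 2 | 8 | 1
gold | 70 | DEN | 1 | 70 | 40 | 2 | 90
gold | 70 | DEN | 1 | 70 | 4 | 1 | 50
gold | 70 | DEN | 1 | 70 | 90 | 7 | 6
gold | 70 | DEN | 1 | 70 | 7 | 40 | 3
gray | 70 | LA | 3 | 70 | 40 | 2 | 90
gray | 70 | LA | 3 | 70 | 4 | 1 | 50
gray | 70 | LA | 3 | 70 | 90 | 7 | 6
gray | 70 | LA | 3 | 70 | 7 | 40 | 3
green | 8 | MIA | 3 | 8 | 3 | 3 | 1
After SELECT (10 rows):
sales.amt | sales.price | parts.amt
5 | 1 | 5
70 | 90 | 70
70 | 50 | 70
70 | 6 | 70
70 | 3 | 70
70 | 90 | 70
70 | 50 | 70
70 | 6 | 70
70 | 3 | 70
8 | 1 | 8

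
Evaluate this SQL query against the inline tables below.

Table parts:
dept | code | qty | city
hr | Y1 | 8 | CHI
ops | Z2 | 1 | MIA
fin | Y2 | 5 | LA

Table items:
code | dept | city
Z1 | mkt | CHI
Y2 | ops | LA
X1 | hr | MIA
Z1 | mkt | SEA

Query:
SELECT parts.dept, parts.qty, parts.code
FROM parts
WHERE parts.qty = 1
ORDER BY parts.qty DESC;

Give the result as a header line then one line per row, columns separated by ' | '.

== RESULT ==
parts.dept | parts.qty | parts.code
ops | 1 | Z2

Derivation:
After WHERE (1 rows):
parts.dept | parts.code | parts.qty | parts.city
ops | Z2 | 1 | MIA
After SELECT (1 rows):
parts.dept | parts.qty | parts.code
ops | 1 | Z2
After ORDER BY (1 rows):
parts.dept | parts.qty | parts.code
ops | 1 | Z2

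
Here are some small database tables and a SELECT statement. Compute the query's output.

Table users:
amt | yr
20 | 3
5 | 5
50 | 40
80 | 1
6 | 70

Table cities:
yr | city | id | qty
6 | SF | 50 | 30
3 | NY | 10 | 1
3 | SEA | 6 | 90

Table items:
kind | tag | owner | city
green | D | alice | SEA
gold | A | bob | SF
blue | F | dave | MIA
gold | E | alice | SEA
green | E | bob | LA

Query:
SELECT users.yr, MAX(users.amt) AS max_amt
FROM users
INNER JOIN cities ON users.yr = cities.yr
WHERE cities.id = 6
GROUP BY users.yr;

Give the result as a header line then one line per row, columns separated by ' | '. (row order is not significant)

After JOIN cities (2 rows):
users.amt | users.yr | cities.yr | cities.city | cities.id | cities.qty
20 | 3 | 3 | NY | 10 | 1
20 | 3 | 3 | SEA | 6 | 90
After WHERE (1 rows):
users.amt | users.yr | cities.yr | cities.city | cities.id | cities.qty
20 | 3 | 3 | SEA | 6 | 90
After GROUP BY (1 rows):
users.yr | max_amt
3 | 20

== RESULT ==
users.yr | max_amt
3 | 20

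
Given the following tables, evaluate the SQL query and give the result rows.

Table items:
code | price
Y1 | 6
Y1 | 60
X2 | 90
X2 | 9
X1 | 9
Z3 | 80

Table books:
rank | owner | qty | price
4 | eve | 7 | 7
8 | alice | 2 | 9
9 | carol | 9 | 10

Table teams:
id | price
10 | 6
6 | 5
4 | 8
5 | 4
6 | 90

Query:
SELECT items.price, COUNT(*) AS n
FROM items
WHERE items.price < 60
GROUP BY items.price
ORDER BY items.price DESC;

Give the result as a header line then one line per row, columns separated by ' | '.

== RESULT ==
items.price | n
9 | 2
6 | 1

Derivation:
After WHERE (3 rows):
items.code | items.price
Y1 | 6
X2 | 9
X1 | 9
After GROUP BY (2 rows):
items.price | n
6 | 1
9 | 2
After ORDER BY (2 rows):
items.price | n
9 | 2
6 | 1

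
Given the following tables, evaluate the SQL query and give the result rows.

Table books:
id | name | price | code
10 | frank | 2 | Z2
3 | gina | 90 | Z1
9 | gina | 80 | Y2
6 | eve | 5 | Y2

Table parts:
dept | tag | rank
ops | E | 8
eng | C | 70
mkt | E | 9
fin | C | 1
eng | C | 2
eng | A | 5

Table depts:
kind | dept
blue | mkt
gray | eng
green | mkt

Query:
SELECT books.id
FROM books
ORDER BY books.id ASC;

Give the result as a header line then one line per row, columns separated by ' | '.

== RESULT ==
books.id
3
6
9
10

Derivation:
After SELECT (4 rows):
books.id
10
3
9
6
After ORDER BY (4 rows):
books.id
3
6
9
10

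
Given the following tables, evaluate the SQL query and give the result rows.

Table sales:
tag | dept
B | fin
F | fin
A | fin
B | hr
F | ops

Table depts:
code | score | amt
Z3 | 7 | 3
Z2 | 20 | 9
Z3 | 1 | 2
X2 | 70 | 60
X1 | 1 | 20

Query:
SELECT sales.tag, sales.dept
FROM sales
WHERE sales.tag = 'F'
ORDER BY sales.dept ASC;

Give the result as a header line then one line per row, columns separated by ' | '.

== RESULT ==
sales.tag | sales.dept
F | fin
F | ops

Derivation:
After WHERE (2 rows):
sales.tag | sales.dept
F | fin
F | ops
After SELECT (2 rows):
sales.tag | sales.dept
F | fin
F | ops
After ORDER BY (2 rows):
sales.tag | sales.dept
F | fin
F | ops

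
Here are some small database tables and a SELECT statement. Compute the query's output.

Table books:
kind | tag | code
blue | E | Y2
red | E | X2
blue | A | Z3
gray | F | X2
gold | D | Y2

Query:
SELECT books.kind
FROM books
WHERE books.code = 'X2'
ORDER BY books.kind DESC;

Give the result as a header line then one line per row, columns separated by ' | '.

After WHERE (2 rows):
books.kind | books.tag | books.code
red | E | X2
gray | F | X2
After SELECT (2 rows):
books.kind
red
gray
After ORDER BY (2 rows):
books.kind
red
gray

== RESULT ==
books.kind
red
gray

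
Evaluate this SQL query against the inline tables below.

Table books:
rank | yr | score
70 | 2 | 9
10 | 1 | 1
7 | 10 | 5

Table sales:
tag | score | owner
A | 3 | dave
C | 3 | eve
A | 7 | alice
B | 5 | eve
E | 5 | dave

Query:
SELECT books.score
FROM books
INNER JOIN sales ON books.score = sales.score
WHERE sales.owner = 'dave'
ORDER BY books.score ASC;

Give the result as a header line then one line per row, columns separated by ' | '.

After JOIN sales (2 rows):
books.rank | books.yr | books.score | sales.tag | sales.score | sales.owner
7 | 10 | 5 | B | 5 | eve
7 | 10 | 5 | E | 5 | dave
After WHERE (1 rows):
books.rank | books.yr | books.score | sales.tag | sales.score | sales.owner
7 | 10 | 5 | E | 5 | dave
After SELECT (1 rows):
books.score
5
After ORDER BY (1 rows):
books.score
5

== RESULT ==
books.score
5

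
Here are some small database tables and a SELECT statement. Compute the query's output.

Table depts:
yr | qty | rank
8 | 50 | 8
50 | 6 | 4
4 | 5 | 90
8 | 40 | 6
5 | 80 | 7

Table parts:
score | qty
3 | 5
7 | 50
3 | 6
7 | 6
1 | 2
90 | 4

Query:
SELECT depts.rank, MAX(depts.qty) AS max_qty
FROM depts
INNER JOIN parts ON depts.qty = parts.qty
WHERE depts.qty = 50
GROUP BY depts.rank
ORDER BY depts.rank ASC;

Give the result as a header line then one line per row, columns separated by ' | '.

== RESULT ==
depts.rank | max_qty
8 | 50

Derivation:
After JOIN parts (4 rows):
depts.yr | depts.qty | depts.rank | parts.score | parts.qty
8 | 50 | 8 | 7 | 50
50 | 6 | 4 | 3 | 6
50 | 6 | 4 | 7 | 6
4 | 5 | 90 | 3 | 5
After WHERE (1 rows):
depts.yr | depts.qty | depts.rank | parts.score | parts.qty
8 | 50 | 8 | 7 | 50
After GROUP BY (1 rows):
depts.rank | max_qty
8 | 50
After ORDER BY (1 rows):
depts.rank | max_qty
8 | 50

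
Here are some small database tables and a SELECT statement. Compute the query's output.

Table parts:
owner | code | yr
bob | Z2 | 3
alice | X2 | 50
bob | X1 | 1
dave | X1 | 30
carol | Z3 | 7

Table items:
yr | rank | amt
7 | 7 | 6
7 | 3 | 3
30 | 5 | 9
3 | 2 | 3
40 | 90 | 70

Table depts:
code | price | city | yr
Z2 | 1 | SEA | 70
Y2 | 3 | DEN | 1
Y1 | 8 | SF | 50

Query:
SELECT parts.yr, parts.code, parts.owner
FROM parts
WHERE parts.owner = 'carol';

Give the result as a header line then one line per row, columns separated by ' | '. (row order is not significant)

After WHERE (1 rows):
parts.owner | parts.code | parts.yr
carol | Z3 | 7
After SELECT (1 rows):
parts.yr | parts.code | parts.owner
7 | Z3 | carol

== RESULT ==
parts.yr | parts.code | parts.owner
7 | Z3 | carol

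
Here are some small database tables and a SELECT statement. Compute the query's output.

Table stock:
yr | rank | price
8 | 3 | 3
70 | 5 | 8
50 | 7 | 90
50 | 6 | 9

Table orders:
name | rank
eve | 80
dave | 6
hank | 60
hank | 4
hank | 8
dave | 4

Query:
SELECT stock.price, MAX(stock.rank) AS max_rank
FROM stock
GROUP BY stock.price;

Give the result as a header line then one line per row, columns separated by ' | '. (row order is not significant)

== RESULT ==
stock.price | max_rank
3 | 3
8 | 5
90 | 7
9 | 6

Derivation:
After GROUP BY (4 rows):
stock.price | max_rank
3 | 3
8 | 5
90 | 7
9 | 6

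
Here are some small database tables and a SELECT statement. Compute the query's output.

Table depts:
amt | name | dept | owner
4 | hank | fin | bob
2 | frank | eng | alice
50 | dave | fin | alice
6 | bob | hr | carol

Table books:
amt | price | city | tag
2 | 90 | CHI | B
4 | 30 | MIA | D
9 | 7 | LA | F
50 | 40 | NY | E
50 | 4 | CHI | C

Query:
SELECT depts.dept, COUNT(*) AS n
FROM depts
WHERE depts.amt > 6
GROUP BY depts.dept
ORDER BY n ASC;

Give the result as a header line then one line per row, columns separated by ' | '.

After WHERE (1 rows):
depts.amt | depts.name | depts.dept | depts.owner
50 | dave | fin | alice
After GROUP BY (1 rows):
depts.dept | n
fin | 1
After ORDER BY (1 rows):
depts.dept | n
fin | 1

== RESULT ==
depts.dept | n
fin | 1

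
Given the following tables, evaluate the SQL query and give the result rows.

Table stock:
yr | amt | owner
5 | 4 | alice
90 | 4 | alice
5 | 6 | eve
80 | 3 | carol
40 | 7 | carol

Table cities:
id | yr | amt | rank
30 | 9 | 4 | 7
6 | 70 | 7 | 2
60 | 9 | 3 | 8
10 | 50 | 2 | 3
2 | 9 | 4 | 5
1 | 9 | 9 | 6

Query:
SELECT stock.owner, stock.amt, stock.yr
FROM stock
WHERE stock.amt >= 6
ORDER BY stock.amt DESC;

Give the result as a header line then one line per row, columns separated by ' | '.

After WHERE (2 rows):
stock.yr | stock.amt | stock.owner
5 | 6 | eve
40 | 7 | carol
After SELECT (2 rows):
stock.owner | stock.amt | stock.yr
eve | 6 | 5
carol | 7 | 40
After ORDER BY (2 rows):
stock.owner | stock.amt | stock.yr
carol | 7 | 40
eve | 6 | 5

== RESULT ==
stock.owner | stock.amt | stock.yr
carol | 7 | 40
eve | 6 | 5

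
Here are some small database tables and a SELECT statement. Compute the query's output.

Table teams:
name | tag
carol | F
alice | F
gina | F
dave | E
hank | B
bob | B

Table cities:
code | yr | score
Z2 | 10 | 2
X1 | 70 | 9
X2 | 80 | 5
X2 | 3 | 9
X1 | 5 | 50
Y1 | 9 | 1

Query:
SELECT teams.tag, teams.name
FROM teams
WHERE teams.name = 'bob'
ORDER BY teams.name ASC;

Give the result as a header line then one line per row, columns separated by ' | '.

== RESULT ==
teams.tag | teams.name
B | bob

Derivation:
After WHERE (1 rows):
teams.name | teams.tag
bob | B
After SELECT (1 rows):
teams.tag | teams.name
B | bob
After ORDER BY (1 rows):
teams.tag | teams.name
B | bob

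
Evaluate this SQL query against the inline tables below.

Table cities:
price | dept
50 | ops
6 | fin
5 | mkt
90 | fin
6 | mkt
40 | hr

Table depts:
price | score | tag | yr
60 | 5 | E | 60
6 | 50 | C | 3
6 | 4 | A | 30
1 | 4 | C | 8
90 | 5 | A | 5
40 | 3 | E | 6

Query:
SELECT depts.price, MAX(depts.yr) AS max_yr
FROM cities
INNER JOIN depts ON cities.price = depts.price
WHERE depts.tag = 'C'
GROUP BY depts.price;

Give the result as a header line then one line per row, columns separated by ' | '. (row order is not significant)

After JOIN depts (6 rows):
cities.price | cities.dept | depts.price | depts.score | depts.tag | depts.yr
6 | fin | 6 | 50 | C | 3
6 | fin | 6 | 4 | A | 30
90 | fin | 90 | 5 | A | 5
6 | mkt | 6 | 50 | C | 3
6 | mkt | 6 | 4 | A | 30
40 | hr | 40 | 3 | E | 6
After WHERE (2 rows):
cities.price | cities.dept | depts.price | depts.score | depts.tag | depts.yr
6 | fin | 6 | 50 | C | 3
6 | mkt | 6 | 50 | C | 3
After GROUP BY (1 rows):
depts.price | max_yr
6 | 3

== RESULT ==
depts.price | max_yr
6 | 3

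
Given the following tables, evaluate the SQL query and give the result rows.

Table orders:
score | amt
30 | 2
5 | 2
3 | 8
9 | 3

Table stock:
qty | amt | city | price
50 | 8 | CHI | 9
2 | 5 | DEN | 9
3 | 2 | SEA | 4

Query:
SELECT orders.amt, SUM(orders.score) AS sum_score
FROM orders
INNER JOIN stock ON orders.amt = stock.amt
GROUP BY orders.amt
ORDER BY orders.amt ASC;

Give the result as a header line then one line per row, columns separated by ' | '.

== RESULT ==
orders.amt | sum_score
2 | 35
8 | 3

Derivation:
After JOIN stock (3 rows):
orders.score | orders.amt | stock.qty | stock.amt | stock.city | stock.price
30 | 2 | 3 | 2 | SEA | 4
5 | 2 | 3 | 2 | SEA | 4
3 | 8 | 50 | 8 | CHI | 9
After GROUP BY (2 rows):
orders.amt | sum_score
2 | 35
8 | 3
After ORDER BY (2 rows):
orders.amt | sum_score
2 | 35
8 | 3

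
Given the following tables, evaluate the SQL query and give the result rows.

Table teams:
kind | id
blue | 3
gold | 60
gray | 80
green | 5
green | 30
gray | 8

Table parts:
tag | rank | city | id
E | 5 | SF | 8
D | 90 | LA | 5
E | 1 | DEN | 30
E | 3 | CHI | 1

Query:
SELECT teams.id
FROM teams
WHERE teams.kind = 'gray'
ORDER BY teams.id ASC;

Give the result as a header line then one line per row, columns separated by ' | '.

After WHERE (2 rows):
teams.kind | teams.id
gray | 80
gray | 8
After SELECT (2 rows):
teams.id
80
8
After ORDER BY (2 rows):
teams.id
8
80

== RESULT ==
teams.id
8
80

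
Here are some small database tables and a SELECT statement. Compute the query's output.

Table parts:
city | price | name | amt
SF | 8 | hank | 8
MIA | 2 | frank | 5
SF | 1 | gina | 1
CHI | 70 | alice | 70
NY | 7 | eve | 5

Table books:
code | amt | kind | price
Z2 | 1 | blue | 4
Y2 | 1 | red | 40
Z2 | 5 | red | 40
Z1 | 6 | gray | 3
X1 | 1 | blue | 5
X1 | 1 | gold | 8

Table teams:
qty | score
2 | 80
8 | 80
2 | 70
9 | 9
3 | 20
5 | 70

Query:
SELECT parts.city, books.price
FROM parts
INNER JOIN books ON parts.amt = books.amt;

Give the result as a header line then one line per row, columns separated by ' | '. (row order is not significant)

After JOIN books (6 rows):
parts.city | parts.price | parts.name | parts.amt | books.code | books.amt | books.kind | books.price
MIA | 2 | frank | 5 | Z2 | 5 | red | 40
SF | 1 | gina | 1 | Z2 | 1 | blue | 4
SF | 1 | gina | 1 | Y2 | 1 | red | 40
SF | 1 | gina | 1 | X1 | 1 | blue | 5
SF | 1 | gina | 1 | X1 | 1 | gold | 8
NY | 7 | eve | 5 | Z2 | 5 | red | 40
After SELECT (6 rows):
parts.city | books.price
MIA | 40
SF | 4
SF | 40
SF | 5
SF | 8
NY | 40

== RESULT ==
parts.city | books.price
MIA | 40
SF | 4
SF | 40
SF | 5
SF | 8
NY | 40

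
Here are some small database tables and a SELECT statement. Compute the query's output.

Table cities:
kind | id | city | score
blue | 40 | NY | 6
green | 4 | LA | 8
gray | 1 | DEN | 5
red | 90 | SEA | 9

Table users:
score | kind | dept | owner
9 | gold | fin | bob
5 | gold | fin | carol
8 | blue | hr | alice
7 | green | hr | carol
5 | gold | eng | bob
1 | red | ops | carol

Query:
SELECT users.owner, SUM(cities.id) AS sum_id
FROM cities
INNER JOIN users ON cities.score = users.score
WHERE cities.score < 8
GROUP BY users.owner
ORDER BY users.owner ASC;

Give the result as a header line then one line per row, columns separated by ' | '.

After JOIN users (4 rows):
cities.kind | cities.id | cities.city | cities.score | users.score | users.kind | users.dept | users.owner
green | 4 | LA | 8 | 8 | blue | hr | alice
gray | 1 | DEN | 5 | 5 | gold | fin | carol
gray | 1 | DEN | 5 | 5 | gold | eng | bob
red | 90 | SEA | 9 | 9 | gold | fin | bob
After WHERE (2 rows):
cities.kind | cities.id | cities.city | cities.score | users.score | users.kind | users.dept | users.owner
gray | 1 | DEN | 5 | 5 | gold | fin | carol
gray | 1 | DEN | 5 | 5 | gold | eng | bob
After GROUP BY (2 rows):
users.owner | sum_id
carol | 1
bob | 1
After ORDER BY (2 rows):
users.owner | sum_id
bob | 1
carol | 1

== RESULT ==
users.owner | sum_id
bob | 1
carol | 1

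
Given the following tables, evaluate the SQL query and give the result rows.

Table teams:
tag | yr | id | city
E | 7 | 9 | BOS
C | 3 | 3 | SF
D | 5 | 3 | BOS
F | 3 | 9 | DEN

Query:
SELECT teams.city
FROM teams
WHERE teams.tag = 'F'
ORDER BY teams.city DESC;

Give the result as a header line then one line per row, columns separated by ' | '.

After WHERE (1 rows):
teams.tag | teams.yr | teams.id | teams.city
F | 3 | 9 | DEN
After SELECT (1 rows):
teams.city
DEN
After ORDER BY (1 rows):
teams.city
DEN

== RESULT ==
teams.city
DEN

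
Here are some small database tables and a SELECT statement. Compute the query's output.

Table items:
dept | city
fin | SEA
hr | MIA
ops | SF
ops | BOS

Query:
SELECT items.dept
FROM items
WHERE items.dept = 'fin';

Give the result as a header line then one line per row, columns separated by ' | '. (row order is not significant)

== RESULT ==
items.dept
fin

Derivation:
After WHERE (1 rows):
items.dept | items.city
fin | SEA
After SELECT (1 rows):
items.dept
fin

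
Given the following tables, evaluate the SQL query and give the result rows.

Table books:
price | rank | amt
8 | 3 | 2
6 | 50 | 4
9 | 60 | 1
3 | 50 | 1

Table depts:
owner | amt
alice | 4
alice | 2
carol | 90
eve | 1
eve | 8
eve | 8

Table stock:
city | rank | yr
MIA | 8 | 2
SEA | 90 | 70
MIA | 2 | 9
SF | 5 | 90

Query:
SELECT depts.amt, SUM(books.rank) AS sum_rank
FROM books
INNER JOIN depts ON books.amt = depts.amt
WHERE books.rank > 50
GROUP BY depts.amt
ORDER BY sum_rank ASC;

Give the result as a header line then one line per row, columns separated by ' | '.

== RESULT ==
depts.amt | sum_rank
1 | 60

Derivation:
After JOIN depts (4 rows):
books.price | books.rank | books.amt | depts.owner | depts.amt
8 | 3 | 2 | alice | 2
6 | 50 | 4 | alice | 4
9 | 60 | 1 | eve | 1
3 | 50 | 1 | eve | 1
After WHERE (1 rows):
books.price | books.rank | books.amt | depts.owner | depts.amt
9 | 60 | 1 | eve | 1
After GROUP BY (1 rows):
depts.amt | sum_rank
1 | 60
After ORDER BY (1 rows):
depts.amt | sum_rank
1 | 60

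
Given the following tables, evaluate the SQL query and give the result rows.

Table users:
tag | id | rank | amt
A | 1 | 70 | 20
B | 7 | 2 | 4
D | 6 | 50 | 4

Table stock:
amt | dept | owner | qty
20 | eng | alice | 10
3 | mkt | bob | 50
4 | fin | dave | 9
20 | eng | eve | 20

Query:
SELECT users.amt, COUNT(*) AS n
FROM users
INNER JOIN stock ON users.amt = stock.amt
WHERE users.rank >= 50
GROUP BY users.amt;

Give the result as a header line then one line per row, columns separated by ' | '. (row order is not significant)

== RESULT ==
users.amt | n
20 | 2
4 | 1

Derivation:
After JOIN stock (4 rows):
users.tag | users.id | users.rank | users.amt | stock.amt | stock.dept | stock.owner | stock.qty
A | 1 | 70 | 20 | 20 | eng | alice | 10
A | 1 | 70 | 20 | 20 | eng | eve | 20
B | 7 | 2 | 4 | 4 | fin | dave | 9
D | 6 | 50 | 4 | 4 | fin | dave | 9
After WHERE (3 rows):
users.tag | users.id | users.rank | users.amt | stock.amt | stock.dept | stock.owner | stock.qty
A | 1 | 70 | 20 | 20 | eng | alice | 10
A | 1 | 70 | 20 | 20 | eng | eve | 20
D | 6 | 50 | 4 | 4 | fin | dave | 9
After GROUP BY (2 rows):
users.amt | n
20 | 2
4 | 1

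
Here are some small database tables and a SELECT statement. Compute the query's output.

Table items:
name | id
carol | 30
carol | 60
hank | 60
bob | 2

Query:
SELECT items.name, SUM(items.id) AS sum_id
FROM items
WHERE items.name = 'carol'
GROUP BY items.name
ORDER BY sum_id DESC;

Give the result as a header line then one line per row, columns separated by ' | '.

== RESULT ==
items.name | sum_id
carol | 90

Derivation:
After WHERE (2 rows):
items.name | items.id
carol | 30
carol | 60
After GROUP BY (1 rows):
items.name | sum_id
carol | 90
After ORDER BY (1 rows):
items.name | sum_id
carol | 90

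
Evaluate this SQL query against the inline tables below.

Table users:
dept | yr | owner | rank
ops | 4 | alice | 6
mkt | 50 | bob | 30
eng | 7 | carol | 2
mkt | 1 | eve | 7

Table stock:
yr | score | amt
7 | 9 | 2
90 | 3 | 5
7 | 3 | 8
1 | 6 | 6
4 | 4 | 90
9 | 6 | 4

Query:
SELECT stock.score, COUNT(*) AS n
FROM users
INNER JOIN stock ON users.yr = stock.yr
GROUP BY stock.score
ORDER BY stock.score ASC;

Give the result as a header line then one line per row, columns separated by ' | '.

== RESULT ==
stock.score | n
3 | 1
4 | 1
6 | 1
9 | 1

Derivation:
After JOIN stock (4 rows):
users.dept | users.yr | users.owner | users.rank | stock.yr | stock.score | stock.amt
ops | 4 | alice | 6 | 4 | 4 | 90
eng | 7 | carol | 2 | 7 | 9 | 2
eng | 7 | carol | 2 | 7 | 3 | 8
mkt | 1 | eve | 7 | 1 | 6 | 6
After GROUP BY (4 rows):
stock.score | n
4 | 1
9 | 1
3 | 1
6 | 1
After ORDER BY (4 rows):
stock.score | n
3 | 1
4 | 1
6 | 1
9 | 1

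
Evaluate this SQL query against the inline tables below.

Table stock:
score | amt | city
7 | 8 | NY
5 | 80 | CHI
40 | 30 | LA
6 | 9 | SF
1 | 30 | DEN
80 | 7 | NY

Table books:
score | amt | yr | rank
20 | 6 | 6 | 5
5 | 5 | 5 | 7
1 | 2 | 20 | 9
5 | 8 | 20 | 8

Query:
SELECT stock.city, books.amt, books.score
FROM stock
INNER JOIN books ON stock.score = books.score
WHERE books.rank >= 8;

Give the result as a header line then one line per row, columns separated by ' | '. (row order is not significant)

After JOIN books (3 rows):
stock.score | stock.amt | stock.city | books.score | books.amt | books.yr | books.rank
5 | 80 | CHI | 5 | 5 | 5 | 7
5 | 80 | CHI | 5 | 8 | 20 | 8
1 | 30 | DEN | 1 | 2 | 20 | 9
After WHERE (2 rows):
stock.score | stock.amt | stock.city | books.score | books.amt | books.yr | books.rank
5 | 80 | CHI | 5 | 8 | 20 | 8
1 | 30 | DEN | 1 | 2 | 20 | 9
After SELECT (2 rows):
stock.city | books.amt | books.score
CHI | 8 | 5
DEN | 2 | 1

== RESULT ==
stock.city | books.amt | books.score
CHI | 8 | 5
DEN | 2 | 1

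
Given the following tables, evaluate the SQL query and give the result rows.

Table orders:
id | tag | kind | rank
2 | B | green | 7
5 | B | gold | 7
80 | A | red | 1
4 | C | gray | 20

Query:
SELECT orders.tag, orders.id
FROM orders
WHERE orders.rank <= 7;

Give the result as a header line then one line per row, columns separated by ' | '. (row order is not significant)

== RESULT ==
orders.tag | orders.id
B | 2
B | 5
A | 80

Derivation:
After WHERE (3 rows):
orders.id | orders.tag | orders.kind | orders.rank
2 | B | green | 7
5 | B | gold | 7
80 | A | red | 1
After SELECT (3 rows):
orders.tag | orders.id
B | 2
B | 5
A | 80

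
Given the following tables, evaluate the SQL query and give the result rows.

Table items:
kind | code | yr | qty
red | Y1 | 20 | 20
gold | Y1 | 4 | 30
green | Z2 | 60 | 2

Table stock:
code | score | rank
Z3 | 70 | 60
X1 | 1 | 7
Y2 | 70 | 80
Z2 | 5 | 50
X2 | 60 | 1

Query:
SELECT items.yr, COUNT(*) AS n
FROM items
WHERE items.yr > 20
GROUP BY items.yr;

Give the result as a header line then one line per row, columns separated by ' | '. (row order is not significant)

== RESULT ==
items.yr | n
60 | 1

Derivation:
After WHERE (1 rows):
items.kind | items.code | items.yr | items.qty
green | Z2 | 60 | 2
After GROUP BY (1 rows):
items.yr | n
60 | 1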